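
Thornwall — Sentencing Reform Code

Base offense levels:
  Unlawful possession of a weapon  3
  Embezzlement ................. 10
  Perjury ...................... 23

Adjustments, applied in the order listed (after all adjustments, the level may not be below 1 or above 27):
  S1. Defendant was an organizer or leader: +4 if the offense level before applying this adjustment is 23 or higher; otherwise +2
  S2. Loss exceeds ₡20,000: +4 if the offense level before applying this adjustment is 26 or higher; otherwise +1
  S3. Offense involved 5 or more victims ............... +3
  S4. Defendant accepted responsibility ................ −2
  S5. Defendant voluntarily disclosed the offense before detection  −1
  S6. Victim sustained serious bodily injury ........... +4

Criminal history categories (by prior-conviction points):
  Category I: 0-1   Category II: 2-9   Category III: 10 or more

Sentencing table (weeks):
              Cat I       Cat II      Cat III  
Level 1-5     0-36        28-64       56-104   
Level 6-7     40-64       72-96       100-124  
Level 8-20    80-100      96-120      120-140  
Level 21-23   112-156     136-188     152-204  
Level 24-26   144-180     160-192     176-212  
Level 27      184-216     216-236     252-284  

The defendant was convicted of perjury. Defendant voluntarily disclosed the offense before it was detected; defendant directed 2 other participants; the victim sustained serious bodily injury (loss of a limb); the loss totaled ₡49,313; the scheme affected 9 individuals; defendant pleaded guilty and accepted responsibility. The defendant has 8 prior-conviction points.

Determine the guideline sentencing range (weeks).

Base offense level for perjury: 23.
S1 applies (level before this adjustment is 23 ≥ 23, so +4): 23 + 4 = 27.
S2 applies (level before this adjustment is 27 ≥ 26, so +4): 27 + 4 = 31.
S3 applies: 31 + 3 = 34.
S4 applies: 34 − 2 = 32.
S5 applies: 32 − 1 = 31.
S6 applies: 31 + 4 = 35.
Level 35 exceeds the maximum of 27; capped at 27.
Final offense level: 27.
Criminal history: 8 prior points → Category II (2-9).
Level 27 falls in the 27 band.
Grid: Level 27 × Category II = 216-236 weeks.

216-236 weeks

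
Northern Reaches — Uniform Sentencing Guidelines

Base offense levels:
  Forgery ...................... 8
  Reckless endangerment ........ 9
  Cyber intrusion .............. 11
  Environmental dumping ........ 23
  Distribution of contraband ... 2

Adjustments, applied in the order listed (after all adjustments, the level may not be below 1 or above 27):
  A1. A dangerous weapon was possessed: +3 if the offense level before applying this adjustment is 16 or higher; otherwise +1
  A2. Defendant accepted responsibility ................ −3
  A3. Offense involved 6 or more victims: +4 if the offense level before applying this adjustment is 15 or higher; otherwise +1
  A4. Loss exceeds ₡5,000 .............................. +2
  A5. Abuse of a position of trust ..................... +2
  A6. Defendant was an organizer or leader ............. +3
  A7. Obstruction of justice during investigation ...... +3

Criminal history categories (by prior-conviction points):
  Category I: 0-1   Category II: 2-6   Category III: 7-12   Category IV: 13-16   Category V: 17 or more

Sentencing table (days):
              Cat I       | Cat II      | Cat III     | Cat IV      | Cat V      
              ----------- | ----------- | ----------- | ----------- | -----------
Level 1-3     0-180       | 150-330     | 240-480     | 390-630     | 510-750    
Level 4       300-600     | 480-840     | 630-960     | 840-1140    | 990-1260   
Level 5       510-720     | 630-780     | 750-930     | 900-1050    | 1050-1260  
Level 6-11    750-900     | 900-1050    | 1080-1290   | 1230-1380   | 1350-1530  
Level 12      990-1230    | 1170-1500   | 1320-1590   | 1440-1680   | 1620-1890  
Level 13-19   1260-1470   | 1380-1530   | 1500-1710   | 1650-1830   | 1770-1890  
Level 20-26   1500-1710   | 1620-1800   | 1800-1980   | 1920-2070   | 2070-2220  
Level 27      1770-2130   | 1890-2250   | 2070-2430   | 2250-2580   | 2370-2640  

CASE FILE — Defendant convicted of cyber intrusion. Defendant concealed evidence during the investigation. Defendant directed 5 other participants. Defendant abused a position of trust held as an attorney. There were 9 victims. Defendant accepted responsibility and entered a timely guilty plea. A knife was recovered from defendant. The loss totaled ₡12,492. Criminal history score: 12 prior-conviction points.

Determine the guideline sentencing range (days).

Base offense level for cyber intrusion: 11.
A1 applies (level before this adjustment is 11 < 16, so +1): 11 + 1 = 12.
A2 applies: 12 − 3 = 9.
A3 applies (level before this adjustment is 9 < 15, so +1): 9 + 1 = 10.
A4 applies: 10 + 2 = 12.
A5 applies: 12 + 2 = 14.
A6 applies: 14 + 3 = 17.
A7 applies: 17 + 3 = 20.
Final offense level: 20.
Criminal history: 12 prior points → Category III (7-12).
Level 20 falls in the 20-26 band.
Grid: Level 20-26 × Category III = 1800-1980 days.

1800-1980 days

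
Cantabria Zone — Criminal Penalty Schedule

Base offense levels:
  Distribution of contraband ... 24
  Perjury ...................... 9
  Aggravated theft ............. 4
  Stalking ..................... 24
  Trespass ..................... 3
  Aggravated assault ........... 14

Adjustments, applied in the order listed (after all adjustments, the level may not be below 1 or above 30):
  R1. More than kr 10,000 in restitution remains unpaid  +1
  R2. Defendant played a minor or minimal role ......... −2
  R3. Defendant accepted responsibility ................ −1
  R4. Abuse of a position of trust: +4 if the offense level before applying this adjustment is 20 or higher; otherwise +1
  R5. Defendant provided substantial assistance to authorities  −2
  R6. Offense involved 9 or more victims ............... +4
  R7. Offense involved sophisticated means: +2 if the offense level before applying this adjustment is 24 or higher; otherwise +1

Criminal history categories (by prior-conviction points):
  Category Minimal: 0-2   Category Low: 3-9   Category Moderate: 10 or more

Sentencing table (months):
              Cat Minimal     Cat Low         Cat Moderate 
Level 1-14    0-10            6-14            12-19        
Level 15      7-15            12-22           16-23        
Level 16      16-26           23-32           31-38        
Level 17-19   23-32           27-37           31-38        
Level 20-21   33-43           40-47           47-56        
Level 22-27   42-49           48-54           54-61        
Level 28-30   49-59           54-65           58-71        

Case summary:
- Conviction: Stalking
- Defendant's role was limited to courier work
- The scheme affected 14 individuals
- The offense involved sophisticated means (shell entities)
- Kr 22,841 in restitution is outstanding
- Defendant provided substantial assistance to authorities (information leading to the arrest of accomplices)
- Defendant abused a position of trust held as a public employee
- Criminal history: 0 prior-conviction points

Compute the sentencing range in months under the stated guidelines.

Base offense level for stalking: 24.
R1 applies: 24 + 1 = 25.
R2 applies: 25 − 2 = 23.
R4 applies (level before this adjustment is 23 ≥ 20, so +4): 23 + 4 = 27.
R5 applies: 27 − 2 = 25.
R6 applies: 25 + 4 = 29.
R7 applies (level before this adjustment is 29 ≥ 24, so +2): 29 + 2 = 31.
Level 31 exceeds the maximum of 30; capped at 30.
Final offense level: 30.
Criminal history: 0 prior points → Category Minimal (0-2).
Level 30 falls in the 28-30 band.
Grid: Level 28-30 × Category Minimal = 49-59 months.

49-59 months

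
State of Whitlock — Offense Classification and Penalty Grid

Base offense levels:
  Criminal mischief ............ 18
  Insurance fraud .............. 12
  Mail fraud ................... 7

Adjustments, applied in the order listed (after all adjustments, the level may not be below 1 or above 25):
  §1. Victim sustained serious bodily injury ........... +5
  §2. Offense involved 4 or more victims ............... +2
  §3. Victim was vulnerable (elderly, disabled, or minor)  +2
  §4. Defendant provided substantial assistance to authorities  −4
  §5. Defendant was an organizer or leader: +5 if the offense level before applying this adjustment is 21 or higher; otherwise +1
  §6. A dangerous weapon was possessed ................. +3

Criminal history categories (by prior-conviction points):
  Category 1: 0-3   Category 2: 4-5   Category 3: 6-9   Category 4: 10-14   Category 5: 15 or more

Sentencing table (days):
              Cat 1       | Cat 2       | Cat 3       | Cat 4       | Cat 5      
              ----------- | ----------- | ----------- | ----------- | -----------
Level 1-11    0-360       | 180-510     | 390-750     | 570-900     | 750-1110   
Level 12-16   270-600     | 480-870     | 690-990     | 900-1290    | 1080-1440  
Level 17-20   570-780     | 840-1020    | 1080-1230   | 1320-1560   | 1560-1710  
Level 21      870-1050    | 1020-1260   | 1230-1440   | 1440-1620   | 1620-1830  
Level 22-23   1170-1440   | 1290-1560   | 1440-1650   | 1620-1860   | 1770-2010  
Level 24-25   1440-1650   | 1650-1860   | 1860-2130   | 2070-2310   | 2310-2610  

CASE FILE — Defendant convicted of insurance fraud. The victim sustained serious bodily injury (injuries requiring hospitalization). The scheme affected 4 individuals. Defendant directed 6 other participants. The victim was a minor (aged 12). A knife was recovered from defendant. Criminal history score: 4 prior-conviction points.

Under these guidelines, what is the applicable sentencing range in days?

Base offense level for insurance fraud: 12.
§1 applies: 12 + 5 = 17.
§2 applies: 17 + 2 = 19.
§3 applies: 19 + 2 = 21.
§5 applies (level before this adjustment is 21 ≥ 21, so +5): 21 + 5 = 26.
§6 applies: 26 + 3 = 29.
Level 29 exceeds the maximum of 25; capped at 25.
Final offense level: 25.
Criminal history: 4 prior points → Category 2 (4-5).
Level 25 falls in the 24-25 band.
Grid: Level 24-25 × Category 2 = 1650-1860 days.

1650-1860 days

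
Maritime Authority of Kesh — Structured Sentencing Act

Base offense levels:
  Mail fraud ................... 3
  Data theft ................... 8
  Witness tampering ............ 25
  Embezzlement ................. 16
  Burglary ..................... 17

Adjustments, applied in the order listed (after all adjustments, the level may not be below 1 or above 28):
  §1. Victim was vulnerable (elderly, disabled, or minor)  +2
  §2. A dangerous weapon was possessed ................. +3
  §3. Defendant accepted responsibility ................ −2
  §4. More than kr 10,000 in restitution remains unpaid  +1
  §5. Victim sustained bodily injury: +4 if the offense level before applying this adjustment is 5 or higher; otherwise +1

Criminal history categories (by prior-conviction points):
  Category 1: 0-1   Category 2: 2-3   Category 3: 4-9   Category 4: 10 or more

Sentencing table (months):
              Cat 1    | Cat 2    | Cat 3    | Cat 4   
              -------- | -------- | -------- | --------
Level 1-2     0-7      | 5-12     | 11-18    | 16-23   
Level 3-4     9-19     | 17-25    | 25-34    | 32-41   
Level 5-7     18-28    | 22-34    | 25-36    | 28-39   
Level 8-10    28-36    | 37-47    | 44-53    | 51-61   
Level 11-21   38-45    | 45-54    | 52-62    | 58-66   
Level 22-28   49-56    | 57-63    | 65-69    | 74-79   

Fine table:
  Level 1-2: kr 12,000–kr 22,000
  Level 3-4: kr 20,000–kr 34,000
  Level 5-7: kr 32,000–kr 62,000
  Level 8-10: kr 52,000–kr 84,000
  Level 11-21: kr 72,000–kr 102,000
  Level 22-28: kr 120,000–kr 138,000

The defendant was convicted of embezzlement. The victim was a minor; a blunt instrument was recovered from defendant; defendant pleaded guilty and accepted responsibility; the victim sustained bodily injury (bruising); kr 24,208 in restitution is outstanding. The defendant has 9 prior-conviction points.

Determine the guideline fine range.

kr 120,000–kr 138,000

Base offense level for embezzlement: 16.
§1 applies: 16 + 2 = 18.
§2 applies: 18 + 3 = 21.
§3 applies: 21 − 2 = 19.
§4 applies: 19 + 1 = 20.
§5 applies (level before this adjustment is 20 ≥ 5, so +4): 20 + 4 = 24.
Final offense level: 24.
Level 24 falls in the 22-28 band.
Fine table: Level 22-28 → kr 120,000–kr 138,000.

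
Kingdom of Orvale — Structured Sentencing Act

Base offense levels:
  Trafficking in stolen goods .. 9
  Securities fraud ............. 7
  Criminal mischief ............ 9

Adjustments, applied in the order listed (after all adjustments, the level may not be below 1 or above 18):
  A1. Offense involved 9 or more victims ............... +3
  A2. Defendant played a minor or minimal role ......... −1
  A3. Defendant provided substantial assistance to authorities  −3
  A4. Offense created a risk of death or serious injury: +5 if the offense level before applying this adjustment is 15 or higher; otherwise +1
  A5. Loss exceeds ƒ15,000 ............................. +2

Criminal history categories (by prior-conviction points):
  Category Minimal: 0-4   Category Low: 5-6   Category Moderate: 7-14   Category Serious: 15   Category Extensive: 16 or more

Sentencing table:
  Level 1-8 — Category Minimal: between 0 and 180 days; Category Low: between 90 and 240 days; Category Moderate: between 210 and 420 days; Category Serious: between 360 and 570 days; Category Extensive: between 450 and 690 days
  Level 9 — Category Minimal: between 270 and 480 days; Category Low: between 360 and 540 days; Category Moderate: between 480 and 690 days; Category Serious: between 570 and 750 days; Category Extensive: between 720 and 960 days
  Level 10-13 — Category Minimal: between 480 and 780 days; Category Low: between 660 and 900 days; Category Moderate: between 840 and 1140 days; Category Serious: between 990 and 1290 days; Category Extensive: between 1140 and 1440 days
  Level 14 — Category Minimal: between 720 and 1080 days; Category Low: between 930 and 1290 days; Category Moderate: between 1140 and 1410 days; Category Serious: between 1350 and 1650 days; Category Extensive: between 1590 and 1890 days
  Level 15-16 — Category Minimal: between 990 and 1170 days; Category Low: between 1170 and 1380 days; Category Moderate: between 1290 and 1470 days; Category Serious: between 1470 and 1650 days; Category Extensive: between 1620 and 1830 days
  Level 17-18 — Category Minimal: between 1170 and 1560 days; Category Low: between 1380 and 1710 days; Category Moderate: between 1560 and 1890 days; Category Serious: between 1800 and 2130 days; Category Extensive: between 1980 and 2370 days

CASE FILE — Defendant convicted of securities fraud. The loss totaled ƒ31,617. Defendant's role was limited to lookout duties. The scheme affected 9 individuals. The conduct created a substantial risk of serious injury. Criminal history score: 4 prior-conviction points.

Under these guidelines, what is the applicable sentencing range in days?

480-780 days

Base offense level for securities fraud: 7.
A1 applies: 7 + 3 = 10.
A2 applies: 10 − 1 = 9.
A4 applies (level before this adjustment is 9 < 15, so +1): 9 + 1 = 10.
A5 applies: 10 + 2 = 12.
Final offense level: 12.
Criminal history: 4 prior points → Category Minimal (0-4).
Level 12 falls in the 10-13 band.
Grid: Level 10-13 × Category Minimal = 480-780 days.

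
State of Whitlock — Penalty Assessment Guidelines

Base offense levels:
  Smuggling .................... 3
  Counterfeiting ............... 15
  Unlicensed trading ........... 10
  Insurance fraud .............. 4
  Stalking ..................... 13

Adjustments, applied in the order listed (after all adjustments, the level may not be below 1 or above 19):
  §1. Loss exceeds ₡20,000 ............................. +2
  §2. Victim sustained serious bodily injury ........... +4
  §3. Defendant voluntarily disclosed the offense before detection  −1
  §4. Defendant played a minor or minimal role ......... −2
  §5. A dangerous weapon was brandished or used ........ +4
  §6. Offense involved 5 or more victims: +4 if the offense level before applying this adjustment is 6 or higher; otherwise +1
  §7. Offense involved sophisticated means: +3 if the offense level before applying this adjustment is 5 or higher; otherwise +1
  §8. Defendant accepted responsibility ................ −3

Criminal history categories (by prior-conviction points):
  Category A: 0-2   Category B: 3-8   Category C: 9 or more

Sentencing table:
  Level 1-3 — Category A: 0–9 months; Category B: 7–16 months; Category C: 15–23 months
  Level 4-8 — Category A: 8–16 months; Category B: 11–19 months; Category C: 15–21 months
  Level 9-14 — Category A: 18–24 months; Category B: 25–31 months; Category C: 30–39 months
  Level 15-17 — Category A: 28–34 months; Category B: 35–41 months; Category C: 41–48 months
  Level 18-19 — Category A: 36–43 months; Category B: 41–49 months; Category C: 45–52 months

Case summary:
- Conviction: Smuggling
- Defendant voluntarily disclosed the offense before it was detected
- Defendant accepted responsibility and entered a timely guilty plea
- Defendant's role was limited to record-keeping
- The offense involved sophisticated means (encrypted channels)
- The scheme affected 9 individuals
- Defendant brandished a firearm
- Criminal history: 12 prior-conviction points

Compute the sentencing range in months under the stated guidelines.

15-21 months

Base offense level for smuggling: 3.
§3 applies: 3 − 1 = 2.
§4 applies: 2 − 2 = 0.
§5 applies: 0 + 4 = 4.
§6 applies (level before this adjustment is 4 < 6, so +1): 4 + 1 = 5.
§7 applies (level before this adjustment is 5 ≥ 5, so +3): 5 + 3 = 8.
§8 applies: 8 − 3 = 5.
Final offense level: 5.
Criminal history: 12 prior points → Category C (9+).
Level 5 falls in the 4-8 band.
Grid: Level 4-8 × Category C = 15-21 months.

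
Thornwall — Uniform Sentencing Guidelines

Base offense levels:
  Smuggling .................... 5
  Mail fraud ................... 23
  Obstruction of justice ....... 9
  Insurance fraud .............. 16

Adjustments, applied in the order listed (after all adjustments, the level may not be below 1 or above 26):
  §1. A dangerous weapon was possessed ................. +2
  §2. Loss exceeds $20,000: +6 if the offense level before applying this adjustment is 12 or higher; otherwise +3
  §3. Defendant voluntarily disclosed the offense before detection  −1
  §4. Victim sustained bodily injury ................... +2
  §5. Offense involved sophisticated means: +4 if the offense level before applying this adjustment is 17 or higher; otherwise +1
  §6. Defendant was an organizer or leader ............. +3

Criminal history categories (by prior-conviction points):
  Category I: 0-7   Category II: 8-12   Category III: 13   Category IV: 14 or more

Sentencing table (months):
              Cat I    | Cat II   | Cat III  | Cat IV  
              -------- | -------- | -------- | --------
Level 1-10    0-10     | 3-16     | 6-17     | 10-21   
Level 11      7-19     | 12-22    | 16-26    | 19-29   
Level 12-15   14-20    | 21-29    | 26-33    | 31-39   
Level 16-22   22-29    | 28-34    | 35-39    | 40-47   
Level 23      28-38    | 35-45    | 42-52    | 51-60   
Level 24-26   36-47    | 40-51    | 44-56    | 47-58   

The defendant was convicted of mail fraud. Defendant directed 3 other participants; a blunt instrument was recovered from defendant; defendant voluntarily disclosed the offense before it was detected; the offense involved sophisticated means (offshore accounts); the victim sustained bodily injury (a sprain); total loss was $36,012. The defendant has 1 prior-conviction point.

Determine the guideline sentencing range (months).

36-47 months

Base offense level for mail fraud: 23.
§1 applies: 23 + 2 = 25.
§2 applies (level before this adjustment is 25 ≥ 12, so +6): 25 + 6 = 31.
§3 applies: 31 − 1 = 30.
§4 applies: 30 + 2 = 32.
§5 applies (level before this adjustment is 32 ≥ 17, so +4): 32 + 4 = 36.
§6 applies: 36 + 3 = 39.
Level 39 exceeds the maximum of 26; capped at 26.
Final offense level: 26.
Criminal history: 1 prior point → Category I (0-7).
Level 26 falls in the 24-26 band.
Grid: Level 24-26 × Category I = 36-47 months.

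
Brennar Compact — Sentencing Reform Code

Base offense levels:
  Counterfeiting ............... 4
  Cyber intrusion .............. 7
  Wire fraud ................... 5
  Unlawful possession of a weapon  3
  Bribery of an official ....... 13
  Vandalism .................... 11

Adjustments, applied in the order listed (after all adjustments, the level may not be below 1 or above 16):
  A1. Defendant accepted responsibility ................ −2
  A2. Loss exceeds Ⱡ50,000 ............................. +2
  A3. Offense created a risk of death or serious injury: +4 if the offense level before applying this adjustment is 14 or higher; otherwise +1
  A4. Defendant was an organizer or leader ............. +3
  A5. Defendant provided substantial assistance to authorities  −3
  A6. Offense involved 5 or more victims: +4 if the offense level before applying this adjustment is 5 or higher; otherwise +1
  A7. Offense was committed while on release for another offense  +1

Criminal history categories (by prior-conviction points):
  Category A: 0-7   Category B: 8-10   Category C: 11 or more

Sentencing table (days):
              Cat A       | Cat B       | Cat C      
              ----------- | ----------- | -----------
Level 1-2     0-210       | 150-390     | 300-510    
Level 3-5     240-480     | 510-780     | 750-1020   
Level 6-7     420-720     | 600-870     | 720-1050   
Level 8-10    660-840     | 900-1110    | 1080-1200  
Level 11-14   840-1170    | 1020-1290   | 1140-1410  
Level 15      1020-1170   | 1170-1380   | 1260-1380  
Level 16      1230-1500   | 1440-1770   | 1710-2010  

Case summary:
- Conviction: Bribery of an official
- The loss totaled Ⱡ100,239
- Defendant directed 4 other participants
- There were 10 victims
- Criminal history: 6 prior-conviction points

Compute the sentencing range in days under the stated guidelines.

Base offense level for bribery of an official: 13.
A1 does not apply.
A2 applies: 13 + 2 = 15.
A3 does not apply.
A4 applies: 15 + 3 = 18.
A6 applies (level before this adjustment is 18 ≥ 5, so +4): 18 + 4 = 22.
A7 does not apply.
Level 22 exceeds the maximum of 16; capped at 16.
Final offense level: 16.
Criminal history: 6 prior points → Category A (0-7).
Level 16 falls in the 16 band.
Grid: Level 16 × Category A = 1230-1500 days.

1230-1500 days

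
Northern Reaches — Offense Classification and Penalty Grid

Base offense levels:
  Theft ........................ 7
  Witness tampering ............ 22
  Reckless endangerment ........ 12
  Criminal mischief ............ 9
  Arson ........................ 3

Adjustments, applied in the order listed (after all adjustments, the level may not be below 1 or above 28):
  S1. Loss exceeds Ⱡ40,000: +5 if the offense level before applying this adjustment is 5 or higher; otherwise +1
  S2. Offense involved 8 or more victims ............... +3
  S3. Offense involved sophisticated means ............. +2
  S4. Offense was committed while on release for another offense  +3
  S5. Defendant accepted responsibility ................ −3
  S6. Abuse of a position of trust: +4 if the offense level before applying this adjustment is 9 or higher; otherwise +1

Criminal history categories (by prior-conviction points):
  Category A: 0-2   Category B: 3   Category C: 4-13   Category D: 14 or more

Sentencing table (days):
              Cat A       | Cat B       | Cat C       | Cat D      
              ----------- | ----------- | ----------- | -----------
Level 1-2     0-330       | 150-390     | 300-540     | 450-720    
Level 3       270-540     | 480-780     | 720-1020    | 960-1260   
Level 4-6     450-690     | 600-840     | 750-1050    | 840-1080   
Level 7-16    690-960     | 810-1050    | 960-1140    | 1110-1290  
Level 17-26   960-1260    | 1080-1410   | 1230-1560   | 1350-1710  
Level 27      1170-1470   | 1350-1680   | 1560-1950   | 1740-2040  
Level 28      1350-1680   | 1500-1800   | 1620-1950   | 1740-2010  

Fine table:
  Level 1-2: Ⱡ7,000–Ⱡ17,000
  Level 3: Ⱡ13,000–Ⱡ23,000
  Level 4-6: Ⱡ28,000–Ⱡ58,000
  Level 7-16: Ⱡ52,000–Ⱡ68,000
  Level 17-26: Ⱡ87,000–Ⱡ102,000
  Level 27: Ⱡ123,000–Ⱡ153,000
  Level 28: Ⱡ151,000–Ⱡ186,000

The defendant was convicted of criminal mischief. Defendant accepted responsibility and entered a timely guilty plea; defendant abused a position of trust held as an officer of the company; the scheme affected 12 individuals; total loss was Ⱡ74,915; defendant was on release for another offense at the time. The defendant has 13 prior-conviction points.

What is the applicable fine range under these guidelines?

Base offense level for criminal mischief: 9.
S1 applies (level before this adjustment is 9 ≥ 5, so +5): 9 + 5 = 14.
S2 applies: 14 + 3 = 17.
S4 applies: 17 + 3 = 20.
S5 applies: 20 − 3 = 17.
S6 applies (level before this adjustment is 17 ≥ 9, so +4): 17 + 4 = 21.
Final offense level: 21.
Level 21 falls in the 17-26 band.
Fine table: Level 17-26 → Ⱡ87,000–Ⱡ102,000.

Ⱡ87,000–Ⱡ102,000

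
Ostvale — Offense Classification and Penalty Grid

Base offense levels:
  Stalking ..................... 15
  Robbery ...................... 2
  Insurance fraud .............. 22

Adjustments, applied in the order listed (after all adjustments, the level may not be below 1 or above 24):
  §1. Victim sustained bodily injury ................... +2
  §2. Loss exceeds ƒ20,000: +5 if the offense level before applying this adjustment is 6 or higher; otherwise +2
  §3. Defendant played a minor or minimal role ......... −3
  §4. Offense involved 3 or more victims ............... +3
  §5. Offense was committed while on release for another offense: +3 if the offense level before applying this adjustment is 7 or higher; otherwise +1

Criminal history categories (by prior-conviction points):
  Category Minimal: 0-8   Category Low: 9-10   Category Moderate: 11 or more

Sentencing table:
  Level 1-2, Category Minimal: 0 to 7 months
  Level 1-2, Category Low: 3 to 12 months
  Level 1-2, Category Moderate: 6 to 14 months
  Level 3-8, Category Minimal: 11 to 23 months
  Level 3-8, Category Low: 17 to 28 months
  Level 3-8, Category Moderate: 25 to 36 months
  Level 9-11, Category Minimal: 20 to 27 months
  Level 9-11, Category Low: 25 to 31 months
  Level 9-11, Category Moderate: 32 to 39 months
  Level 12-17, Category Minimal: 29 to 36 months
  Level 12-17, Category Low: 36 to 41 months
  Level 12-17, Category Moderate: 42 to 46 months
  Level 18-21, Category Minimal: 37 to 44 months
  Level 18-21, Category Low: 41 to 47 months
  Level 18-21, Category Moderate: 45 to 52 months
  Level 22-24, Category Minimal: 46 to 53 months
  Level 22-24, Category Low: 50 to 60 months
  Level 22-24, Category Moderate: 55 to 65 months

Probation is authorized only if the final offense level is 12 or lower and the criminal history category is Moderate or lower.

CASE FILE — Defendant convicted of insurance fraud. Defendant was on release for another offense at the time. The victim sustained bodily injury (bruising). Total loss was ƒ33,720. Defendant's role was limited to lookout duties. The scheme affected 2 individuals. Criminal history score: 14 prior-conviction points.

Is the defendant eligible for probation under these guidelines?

No

Base offense level for insurance fraud: 22.
§1 applies: 22 + 2 = 24.
§2 applies (level before this adjustment is 24 ≥ 6, so +5): 24 + 5 = 29.
§3 applies: 29 − 3 = 26.
§5 applies (level before this adjustment is 26 ≥ 7, so +3): 26 + 3 = 29.
Level 29 exceeds the maximum of 24; capped at 24.
Final offense level: 24.
Criminal history: 14 prior points → Category Moderate (11+).
Level 24 falls in the 22-24 band.
Grid: Level 22-24 × Category Moderate = 55-65 months.
Probation check: level 24 > 12 and category Moderate ≤ Moderate → not eligible.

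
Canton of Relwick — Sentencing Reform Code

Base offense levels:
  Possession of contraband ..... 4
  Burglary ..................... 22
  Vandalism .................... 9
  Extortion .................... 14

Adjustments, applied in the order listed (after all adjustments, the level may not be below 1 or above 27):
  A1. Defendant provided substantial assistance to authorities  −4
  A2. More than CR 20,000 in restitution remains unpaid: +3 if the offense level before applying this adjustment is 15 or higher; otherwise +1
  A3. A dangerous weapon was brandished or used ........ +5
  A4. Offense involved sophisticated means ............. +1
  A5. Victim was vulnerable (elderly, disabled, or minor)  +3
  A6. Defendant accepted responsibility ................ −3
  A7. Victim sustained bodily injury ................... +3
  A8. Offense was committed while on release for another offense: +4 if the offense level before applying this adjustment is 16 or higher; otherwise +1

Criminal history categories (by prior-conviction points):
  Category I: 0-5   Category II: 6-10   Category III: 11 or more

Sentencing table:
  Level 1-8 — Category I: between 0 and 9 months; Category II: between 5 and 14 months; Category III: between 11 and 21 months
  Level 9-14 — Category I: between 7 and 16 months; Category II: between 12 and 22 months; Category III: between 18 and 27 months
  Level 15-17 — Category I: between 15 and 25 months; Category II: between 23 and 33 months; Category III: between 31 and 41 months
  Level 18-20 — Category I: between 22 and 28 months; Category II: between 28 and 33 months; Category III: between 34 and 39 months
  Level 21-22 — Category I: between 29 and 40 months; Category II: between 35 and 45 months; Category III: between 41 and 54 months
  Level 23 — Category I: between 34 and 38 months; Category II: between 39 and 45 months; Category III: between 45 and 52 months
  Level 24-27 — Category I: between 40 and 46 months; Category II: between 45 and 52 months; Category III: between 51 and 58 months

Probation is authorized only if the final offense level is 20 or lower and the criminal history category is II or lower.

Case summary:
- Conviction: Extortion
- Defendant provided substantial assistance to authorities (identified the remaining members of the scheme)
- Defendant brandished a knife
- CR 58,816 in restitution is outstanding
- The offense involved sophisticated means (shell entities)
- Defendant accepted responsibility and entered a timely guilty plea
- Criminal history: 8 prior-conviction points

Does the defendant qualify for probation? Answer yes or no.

Yes

Base offense level for extortion: 14.
A1 applies: 14 − 4 = 10.
A2 applies (level before this adjustment is 10 < 15, so +1): 10 + 1 = 11.
A3 applies: 11 + 5 = 16.
A4 applies: 16 + 1 = 17.
A6 applies: 17 − 3 = 14.
A7 does not apply.
Final offense level: 14.
Criminal history: 8 prior points → Category II (6-10).
Level 14 falls in the 9-14 band.
Grid: Level 9-14 × Category II = 12-22 months.
Probation check: level 14 ≤ 20 and category II ≤ II → eligible.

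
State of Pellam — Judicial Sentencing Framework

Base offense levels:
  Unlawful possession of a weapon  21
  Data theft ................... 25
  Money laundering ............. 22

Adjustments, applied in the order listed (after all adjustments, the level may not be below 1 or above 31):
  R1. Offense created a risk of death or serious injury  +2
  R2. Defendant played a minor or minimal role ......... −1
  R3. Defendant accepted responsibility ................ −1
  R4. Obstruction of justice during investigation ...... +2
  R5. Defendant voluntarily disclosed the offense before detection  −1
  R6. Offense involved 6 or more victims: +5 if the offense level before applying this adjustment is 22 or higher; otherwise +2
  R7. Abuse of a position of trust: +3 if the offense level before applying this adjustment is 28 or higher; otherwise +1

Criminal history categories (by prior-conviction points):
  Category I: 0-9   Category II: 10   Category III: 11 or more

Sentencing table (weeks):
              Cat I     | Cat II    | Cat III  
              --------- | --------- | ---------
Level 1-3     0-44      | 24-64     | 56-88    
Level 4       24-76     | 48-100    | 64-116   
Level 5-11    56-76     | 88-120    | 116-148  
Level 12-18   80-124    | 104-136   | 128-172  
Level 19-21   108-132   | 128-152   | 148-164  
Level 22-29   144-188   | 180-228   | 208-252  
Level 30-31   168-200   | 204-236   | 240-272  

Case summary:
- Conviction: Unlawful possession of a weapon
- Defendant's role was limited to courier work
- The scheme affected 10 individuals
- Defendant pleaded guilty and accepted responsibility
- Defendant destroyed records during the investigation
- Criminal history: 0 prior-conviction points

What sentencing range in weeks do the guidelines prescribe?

Base offense level for unlawful possession of a weapon: 21.
R1 does not apply.
R2 applies: 21 − 1 = 20.
R3 applies: 20 − 1 = 19.
R4 applies: 19 + 2 = 21.
R5 does not apply.
R6 applies (level before this adjustment is 21 < 22, so +2): 21 + 2 = 23.
R7 does not apply.
Final offense level: 23.
Criminal history: 0 prior points → Category I (0-9).
Level 23 falls in the 22-29 band.
Grid: Level 22-29 × Category I = 144-188 weeks.

144-188 weeks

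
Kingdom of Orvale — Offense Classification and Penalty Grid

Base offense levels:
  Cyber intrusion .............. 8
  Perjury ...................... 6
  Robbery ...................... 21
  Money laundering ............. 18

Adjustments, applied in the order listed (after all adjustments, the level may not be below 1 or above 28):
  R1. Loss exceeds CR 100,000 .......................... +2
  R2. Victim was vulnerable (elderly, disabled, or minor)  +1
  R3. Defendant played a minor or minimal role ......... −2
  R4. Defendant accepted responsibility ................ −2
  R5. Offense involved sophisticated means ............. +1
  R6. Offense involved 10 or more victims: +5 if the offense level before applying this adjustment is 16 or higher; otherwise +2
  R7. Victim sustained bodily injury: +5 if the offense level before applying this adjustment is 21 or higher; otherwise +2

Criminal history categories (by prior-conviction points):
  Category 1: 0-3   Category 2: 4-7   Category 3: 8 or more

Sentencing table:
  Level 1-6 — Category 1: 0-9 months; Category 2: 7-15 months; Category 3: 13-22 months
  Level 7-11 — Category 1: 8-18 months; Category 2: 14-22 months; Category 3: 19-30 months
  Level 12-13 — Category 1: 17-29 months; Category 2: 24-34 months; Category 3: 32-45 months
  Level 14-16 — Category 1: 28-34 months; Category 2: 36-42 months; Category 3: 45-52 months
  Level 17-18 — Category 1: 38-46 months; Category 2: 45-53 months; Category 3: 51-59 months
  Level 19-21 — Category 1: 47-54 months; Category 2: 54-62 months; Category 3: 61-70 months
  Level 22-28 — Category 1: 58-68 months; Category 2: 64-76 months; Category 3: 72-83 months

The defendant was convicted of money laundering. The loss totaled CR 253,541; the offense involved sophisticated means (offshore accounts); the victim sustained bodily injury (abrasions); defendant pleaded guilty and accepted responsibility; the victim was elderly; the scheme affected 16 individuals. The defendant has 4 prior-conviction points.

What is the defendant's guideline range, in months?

Base offense level for money laundering: 18.
R1 applies: 18 + 2 = 20.
R2 applies: 20 + 1 = 21.
R4 applies: 21 − 2 = 19.
R5 applies: 19 + 1 = 20.
R6 applies (level before this adjustment is 20 ≥ 16, so +5): 20 + 5 = 25.
R7 applies (level before this adjustment is 25 ≥ 21, so +5): 25 + 5 = 30.
Level 30 exceeds the maximum of 28; capped at 28.
Final offense level: 28.
Criminal history: 4 prior points → Category 2 (4-7).
Level 28 falls in the 22-28 band.
Grid: Level 22-28 × Category 2 = 64-76 months.

64-76 months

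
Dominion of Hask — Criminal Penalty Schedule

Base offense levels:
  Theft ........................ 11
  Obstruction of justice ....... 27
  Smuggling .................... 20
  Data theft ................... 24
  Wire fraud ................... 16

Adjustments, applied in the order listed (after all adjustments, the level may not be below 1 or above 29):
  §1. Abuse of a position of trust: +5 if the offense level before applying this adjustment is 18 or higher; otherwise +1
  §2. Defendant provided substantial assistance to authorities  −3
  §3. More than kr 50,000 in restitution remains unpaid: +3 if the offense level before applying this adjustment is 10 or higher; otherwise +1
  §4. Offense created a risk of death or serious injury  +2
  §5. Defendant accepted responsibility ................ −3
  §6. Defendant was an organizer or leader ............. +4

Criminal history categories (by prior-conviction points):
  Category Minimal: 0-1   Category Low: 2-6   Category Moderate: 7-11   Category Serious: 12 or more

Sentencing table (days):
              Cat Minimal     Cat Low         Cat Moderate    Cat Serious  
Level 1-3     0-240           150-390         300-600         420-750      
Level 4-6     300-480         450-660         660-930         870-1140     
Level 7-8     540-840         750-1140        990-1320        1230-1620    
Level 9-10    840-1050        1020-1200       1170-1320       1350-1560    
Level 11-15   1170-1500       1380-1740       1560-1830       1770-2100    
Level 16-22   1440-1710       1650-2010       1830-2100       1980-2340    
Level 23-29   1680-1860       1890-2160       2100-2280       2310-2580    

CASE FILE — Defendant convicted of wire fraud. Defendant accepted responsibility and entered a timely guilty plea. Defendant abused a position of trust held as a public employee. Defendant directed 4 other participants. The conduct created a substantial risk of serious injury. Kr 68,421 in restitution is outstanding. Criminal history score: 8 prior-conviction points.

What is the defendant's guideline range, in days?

2100-2280 days

Base offense level for wire fraud: 16.
§1 applies (level before this adjustment is 16 < 18, so +1): 16 + 1 = 17.
§2 does not apply.
§3 applies (level before this adjustment is 17 ≥ 10, so +3): 17 + 3 = 20.
§4 applies: 20 + 2 = 22.
§5 applies: 22 − 3 = 19.
§6 applies: 19 + 4 = 23.
Final offense level: 23.
Criminal history: 8 prior points → Category Moderate (7-11).
Level 23 falls in the 23-29 band.
Grid: Level 23-29 × Category Moderate = 2100-2280 days.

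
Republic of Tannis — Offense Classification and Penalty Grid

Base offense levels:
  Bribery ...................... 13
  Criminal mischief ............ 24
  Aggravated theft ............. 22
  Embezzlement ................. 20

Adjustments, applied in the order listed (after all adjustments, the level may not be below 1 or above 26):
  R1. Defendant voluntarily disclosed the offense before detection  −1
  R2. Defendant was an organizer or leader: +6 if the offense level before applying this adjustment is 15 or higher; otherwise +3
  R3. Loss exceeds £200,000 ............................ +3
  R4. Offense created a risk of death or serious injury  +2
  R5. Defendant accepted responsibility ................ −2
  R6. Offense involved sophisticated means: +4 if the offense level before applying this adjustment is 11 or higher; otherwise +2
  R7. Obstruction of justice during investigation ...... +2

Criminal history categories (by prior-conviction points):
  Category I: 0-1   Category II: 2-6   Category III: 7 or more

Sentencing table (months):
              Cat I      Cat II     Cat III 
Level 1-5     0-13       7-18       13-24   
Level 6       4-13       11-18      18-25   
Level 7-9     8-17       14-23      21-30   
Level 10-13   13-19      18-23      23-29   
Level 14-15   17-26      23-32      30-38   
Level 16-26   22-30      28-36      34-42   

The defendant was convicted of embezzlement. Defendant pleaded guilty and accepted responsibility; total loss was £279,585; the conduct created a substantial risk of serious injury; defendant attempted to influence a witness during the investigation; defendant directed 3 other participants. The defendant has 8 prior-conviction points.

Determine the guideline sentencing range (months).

34-42 months

Base offense level for embezzlement: 20.
R1 does not apply.
R2 applies (level before this adjustment is 20 ≥ 15, so +6): 20 + 6 = 26.
R3 applies: 26 + 3 = 29.
R4 applies: 29 + 2 = 31.
R5 applies: 31 − 2 = 29.
R7 applies: 29 + 2 = 31.
Level 31 exceeds the maximum of 26; capped at 26.
Final offense level: 26.
Criminal history: 8 prior points → Category III (7+).
Level 26 falls in the 16-26 band.
Grid: Level 16-26 × Category III = 34-42 months.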